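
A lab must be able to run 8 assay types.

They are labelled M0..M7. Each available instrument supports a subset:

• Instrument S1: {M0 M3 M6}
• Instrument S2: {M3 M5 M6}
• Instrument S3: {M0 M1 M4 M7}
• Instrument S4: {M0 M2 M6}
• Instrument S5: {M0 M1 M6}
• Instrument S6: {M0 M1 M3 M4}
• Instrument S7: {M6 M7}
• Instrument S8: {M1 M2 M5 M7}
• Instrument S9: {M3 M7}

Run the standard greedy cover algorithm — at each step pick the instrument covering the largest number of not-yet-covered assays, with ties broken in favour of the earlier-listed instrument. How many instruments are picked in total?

3

Greedy: pick S3 (covers 4 new) → pick S2 (covers 3 new) → pick S4 (covers 1 new). Total picks: 3.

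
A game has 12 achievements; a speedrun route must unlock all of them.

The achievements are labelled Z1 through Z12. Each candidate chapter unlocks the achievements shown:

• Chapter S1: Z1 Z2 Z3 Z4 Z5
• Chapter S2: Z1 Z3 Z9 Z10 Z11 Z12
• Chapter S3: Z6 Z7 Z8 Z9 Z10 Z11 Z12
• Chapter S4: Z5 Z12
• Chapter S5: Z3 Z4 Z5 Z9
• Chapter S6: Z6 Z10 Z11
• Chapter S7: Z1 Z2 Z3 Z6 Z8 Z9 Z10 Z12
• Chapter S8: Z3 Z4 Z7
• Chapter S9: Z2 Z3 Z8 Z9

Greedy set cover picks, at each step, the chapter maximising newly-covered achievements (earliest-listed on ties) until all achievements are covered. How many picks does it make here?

Greedy: pick S7 (covers 8 new) → pick S1 (covers 2 new) → pick S3 (covers 2 new). Total picks: 3.
(The true minimum cover uses only 2 chapters, so greedy is not optimal here.)

3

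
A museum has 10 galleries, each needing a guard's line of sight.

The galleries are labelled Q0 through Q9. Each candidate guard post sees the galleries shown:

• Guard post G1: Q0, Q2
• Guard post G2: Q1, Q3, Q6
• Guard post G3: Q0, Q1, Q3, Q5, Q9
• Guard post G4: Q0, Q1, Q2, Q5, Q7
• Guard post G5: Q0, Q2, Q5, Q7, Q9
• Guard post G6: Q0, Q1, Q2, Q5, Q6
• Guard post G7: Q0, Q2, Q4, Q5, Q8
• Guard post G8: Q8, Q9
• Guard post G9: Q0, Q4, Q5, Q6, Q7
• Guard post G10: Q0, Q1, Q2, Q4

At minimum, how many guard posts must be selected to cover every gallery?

G3 and G7 and G9 together: G3 ∪ G7 ∪ G9 = {Q0, Q1, Q2, Q3, Q4, Q5, Q6, Q7, Q8, Q9} — every gallery is covered.
No 2 of the 10 guard posts cover everything (all 45 combinations miss at least one gallery), so 3 is optimal.

3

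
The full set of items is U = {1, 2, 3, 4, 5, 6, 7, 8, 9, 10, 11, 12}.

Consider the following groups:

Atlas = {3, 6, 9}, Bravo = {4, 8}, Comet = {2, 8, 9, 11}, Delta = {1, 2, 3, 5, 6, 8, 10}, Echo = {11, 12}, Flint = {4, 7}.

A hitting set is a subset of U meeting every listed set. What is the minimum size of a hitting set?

3

Take H = {4, 6, 11}. Each listed group contains at least one of these, so H is a hitting set of size 3.
The groups Atlas, Bravo, Echo are pairwise disjoint, so any hitting set needs a separate item for each — at least 3. Hence 3 is optimal.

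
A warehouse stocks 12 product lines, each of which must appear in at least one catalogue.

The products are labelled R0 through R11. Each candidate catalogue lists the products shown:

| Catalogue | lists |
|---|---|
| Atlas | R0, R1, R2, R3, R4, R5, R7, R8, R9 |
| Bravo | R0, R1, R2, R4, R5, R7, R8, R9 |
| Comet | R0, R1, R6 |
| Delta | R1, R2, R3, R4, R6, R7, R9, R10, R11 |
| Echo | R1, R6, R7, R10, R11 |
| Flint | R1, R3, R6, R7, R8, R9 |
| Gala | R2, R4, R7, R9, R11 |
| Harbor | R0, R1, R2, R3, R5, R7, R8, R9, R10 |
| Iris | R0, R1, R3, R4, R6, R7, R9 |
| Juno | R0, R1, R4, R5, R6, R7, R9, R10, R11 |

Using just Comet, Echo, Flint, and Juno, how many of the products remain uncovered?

Union of Comet, Echo, Flint, Juno = {R0, R1, R3, R4, R5, R6, R7, R8, R9, R10, R11}.
Not covered: R2 — 1 product.

1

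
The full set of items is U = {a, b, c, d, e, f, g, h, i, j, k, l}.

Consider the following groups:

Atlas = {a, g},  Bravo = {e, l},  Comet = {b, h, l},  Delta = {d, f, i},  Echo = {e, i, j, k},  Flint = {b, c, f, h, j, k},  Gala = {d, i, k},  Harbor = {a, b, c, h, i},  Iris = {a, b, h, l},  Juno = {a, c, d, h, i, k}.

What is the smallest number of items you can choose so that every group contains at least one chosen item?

4

T = {f, g, i, l} meets every group (each contains at least one member of T), and |T| = 4.
No choice of 3 items meets every group, so 4 is the minimum.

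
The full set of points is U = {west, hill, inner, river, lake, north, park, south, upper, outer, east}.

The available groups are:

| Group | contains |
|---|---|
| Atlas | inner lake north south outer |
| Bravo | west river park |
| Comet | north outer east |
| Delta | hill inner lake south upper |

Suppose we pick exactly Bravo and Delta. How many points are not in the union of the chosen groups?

Union of Bravo, Delta = {west, hill, inner, river, lake, park, south, upper}.
Not covered: north, outer, east — 3 points.

3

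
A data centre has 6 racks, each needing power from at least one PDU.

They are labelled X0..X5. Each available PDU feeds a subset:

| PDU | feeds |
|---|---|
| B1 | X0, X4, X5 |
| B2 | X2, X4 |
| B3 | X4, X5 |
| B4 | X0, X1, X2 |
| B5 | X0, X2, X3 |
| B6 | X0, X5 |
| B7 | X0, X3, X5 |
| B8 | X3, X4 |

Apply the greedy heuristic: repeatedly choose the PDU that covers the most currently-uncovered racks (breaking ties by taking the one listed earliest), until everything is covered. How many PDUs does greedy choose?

3

Greedy: pick B1 (covers 3 new) → pick B4 (covers 2 new) → pick B5 (covers 1 new). Total picks: 3.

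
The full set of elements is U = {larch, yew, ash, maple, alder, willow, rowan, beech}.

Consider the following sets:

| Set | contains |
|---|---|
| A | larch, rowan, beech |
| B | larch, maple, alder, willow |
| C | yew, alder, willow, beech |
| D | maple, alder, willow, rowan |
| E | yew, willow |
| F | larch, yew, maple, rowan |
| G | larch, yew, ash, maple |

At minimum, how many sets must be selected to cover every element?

Take {A, D, G}. Their union is {larch, yew, ash, maple, alder, willow, rowan, beech}, which is all 8 elements.
Only G contains ash, so G is forced; the remaining 4 elements need at least 2 more sets (each remaining set adds at most 3) — so at least 3 sets are needed, and 3 is optimal.

3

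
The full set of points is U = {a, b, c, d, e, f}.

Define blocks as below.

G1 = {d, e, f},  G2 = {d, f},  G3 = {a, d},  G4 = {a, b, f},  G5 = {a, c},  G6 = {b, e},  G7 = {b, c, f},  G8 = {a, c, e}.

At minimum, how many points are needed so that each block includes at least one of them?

3

Take H = {a, e, f}. Each listed block contains at least one of these, so H is a hitting set of size 3.
The blocks G2, G5, G6 are pairwise disjoint, so any hitting set needs a separate point for each — at least 3. Hence 3 is optimal.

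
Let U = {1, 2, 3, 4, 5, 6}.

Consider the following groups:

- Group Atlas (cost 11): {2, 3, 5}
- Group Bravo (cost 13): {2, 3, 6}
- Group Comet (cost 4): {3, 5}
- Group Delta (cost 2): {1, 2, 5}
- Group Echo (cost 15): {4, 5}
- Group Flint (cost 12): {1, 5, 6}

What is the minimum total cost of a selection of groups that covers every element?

Bravo, Delta, Echo together cover every element (Bravo ∪ Delta ∪ Echo = {1, 2, 3, 4, 5, 6}); total cost 13 + 2 + 15 = 30.
The greedy pick Delta, Comet, Flint, Echo costs 33; no covering selection beats 30.

30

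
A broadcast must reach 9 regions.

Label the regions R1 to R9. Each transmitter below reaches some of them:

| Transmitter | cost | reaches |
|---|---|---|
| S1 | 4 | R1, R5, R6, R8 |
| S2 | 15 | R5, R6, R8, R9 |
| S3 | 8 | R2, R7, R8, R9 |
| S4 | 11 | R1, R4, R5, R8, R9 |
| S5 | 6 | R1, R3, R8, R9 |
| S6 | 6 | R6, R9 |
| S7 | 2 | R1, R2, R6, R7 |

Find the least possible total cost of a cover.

S4, S5, S7 together cover every region (S4 ∪ S5 ∪ S7 = {R1, R2, R3, R4, R5, R6, R7, R8, R9}); total cost 11 + 6 + 2 = 19.
The greedy pick S7, S1, S5, S4 costs 23; no covering selection beats 19.

19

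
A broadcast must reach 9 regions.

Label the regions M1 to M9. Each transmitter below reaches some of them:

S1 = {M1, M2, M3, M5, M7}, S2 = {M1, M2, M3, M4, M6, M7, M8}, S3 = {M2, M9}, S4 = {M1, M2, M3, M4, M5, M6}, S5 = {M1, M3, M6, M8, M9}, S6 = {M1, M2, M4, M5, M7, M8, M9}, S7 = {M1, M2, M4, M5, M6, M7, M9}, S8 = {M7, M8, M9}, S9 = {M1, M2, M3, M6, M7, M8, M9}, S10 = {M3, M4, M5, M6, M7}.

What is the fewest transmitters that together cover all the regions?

2

S7 and S9 together: S7 ∪ S9 = {M1, M2, M3, M4, M5, M6, M7, M8, M9} — every region is covered.
No single transmitter has all 9 regions (the largest, S2, has 7), so 2 is optimal.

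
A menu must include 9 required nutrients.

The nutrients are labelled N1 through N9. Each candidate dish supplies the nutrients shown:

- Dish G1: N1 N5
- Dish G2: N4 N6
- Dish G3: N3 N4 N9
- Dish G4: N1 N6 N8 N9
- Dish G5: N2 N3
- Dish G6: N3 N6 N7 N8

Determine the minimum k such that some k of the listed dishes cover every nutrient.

G1 and G3 and G5 and G6 together: G1 ∪ G3 ∪ G5 ∪ G6 = {N1, N2, N3, N4, N5, N6, N7, N8, N9} — every nutrient is covered.
Only G6 contains N7, so G6 is forced; the remaining 5 nutrients need at least 3 more dishes (each remaining dish adds at most 2) — so at least 4 dishes are needed, and 4 is optimal.

4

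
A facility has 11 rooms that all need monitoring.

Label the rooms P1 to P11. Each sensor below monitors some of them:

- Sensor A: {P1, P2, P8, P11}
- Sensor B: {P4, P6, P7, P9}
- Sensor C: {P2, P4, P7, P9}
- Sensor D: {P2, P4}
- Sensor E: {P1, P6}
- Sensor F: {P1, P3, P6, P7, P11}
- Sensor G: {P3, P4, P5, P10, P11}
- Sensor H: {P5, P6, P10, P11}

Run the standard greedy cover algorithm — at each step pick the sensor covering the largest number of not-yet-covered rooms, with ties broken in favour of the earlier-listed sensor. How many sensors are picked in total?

Greedy: pick F (covers 5 new) → pick C (covers 3 new) → pick G (covers 2 new) → pick A (covers 1 new). Total picks: 4.
(The true minimum cover uses only 3 sensors, so greedy is not optimal here.)

4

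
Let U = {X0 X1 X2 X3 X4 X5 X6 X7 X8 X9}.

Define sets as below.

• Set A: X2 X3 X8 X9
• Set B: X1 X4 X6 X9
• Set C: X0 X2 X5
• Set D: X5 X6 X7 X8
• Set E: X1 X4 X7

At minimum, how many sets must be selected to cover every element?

A, B, C, and E cover everything between them: the union {X0, X1, X2, X3, X4, X5, X6, X7, X8, X9} is all of U.
No 3 of the 5 sets cover everything (all 10 combinations miss at least one element), so 4 is optimal.

4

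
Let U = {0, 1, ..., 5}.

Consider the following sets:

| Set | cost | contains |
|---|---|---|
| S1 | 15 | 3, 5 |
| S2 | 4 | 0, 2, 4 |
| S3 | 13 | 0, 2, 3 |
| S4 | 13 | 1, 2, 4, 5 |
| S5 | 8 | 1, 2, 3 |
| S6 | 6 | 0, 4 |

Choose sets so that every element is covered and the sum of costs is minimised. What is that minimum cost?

S2, S4, S5 together cover every element (S2 ∪ S4 ∪ S5 = {0, 1, 2, 3, 4, 5}); total cost 4 + 13 + 8 = 25.
No covering selection has total cost below 25.

25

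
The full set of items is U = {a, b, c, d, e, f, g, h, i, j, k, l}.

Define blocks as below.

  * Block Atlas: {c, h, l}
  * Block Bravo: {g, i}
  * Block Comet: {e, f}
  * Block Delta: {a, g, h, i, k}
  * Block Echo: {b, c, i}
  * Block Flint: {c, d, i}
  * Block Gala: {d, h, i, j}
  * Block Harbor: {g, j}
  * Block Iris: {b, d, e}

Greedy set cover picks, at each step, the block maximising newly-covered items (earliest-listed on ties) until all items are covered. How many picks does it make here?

5

Greedy: pick Delta (covers 5 new) → pick Iris (covers 3 new) → pick Atlas (covers 2 new) → pick Comet (covers 1 new) → pick Gala (covers 1 new). Total picks: 5.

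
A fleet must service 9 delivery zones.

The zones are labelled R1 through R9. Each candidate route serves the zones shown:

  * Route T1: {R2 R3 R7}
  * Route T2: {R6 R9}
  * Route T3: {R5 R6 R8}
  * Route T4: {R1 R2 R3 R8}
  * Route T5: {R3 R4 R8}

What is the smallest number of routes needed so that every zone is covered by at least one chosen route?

5

Take {T1, T2, T3, T4, T5}. Their union is {R1, R2, R3, R4, R5, R6, R7, R8, R9}, which is all 9 zones.
No 4 of the 5 routes cover everything (all 5 combinations miss at least one zone), so 5 is optimal.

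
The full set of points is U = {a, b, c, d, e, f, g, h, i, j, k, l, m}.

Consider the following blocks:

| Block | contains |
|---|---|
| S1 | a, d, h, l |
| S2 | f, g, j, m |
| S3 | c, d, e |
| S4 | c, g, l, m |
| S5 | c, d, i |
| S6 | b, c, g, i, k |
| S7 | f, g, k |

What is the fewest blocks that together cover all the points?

Take {S1, S2, S3, S6}. Their union is {a, b, c, d, e, f, g, h, i, j, k, l, m}, which is all 13 points.
Only S3 contains e, so S3 is forced; the remaining 10 points need at least 3 more blocks (each remaining block adds at most 4) — so at least 4 blocks are needed, and 4 is optimal.

4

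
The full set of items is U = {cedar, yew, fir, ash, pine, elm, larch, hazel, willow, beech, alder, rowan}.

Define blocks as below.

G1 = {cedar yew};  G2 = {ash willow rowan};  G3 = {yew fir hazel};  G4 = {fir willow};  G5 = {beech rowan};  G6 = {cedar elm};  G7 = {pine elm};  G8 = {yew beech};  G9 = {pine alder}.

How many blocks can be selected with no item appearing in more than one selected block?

G3, G5, G6, G9 are pairwise disjoint (G3={yew,fir,hazel}; G5={beech,rowan}; G6={cedar,elm}; G9={pine,alder}).
Every remaining block overlaps one of these, and no 5 of the listed blocks are pairwise disjoint, so 4 is the maximum.

4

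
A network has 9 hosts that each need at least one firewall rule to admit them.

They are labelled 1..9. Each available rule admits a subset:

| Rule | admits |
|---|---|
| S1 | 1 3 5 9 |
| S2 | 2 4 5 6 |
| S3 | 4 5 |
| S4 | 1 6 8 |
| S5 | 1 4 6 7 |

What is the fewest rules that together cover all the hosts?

4

S1 and S2 and S4 and S5 together: S1 ∪ S2 ∪ S4 ∪ S5 = {1, 2, 3, 4, 5, 6, 7, 8, 9} — every host is covered.
No 3 of the 5 rules cover everything (all 10 combinations miss at least one host), so 4 is optimal.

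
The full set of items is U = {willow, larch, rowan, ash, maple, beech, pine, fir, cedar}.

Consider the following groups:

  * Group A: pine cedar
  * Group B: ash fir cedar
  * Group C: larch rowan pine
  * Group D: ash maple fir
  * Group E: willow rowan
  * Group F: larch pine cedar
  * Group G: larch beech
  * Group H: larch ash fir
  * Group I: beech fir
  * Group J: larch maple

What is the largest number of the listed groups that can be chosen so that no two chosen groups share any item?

A, D, E, G are pairwise disjoint (A={pine,cedar}; D={ash,maple,fir}; E={willow,rowan}; G={larch,beech}).
Every remaining group overlaps one of these, and no 5 of the listed groups are pairwise disjoint, so 4 is the maximum.

4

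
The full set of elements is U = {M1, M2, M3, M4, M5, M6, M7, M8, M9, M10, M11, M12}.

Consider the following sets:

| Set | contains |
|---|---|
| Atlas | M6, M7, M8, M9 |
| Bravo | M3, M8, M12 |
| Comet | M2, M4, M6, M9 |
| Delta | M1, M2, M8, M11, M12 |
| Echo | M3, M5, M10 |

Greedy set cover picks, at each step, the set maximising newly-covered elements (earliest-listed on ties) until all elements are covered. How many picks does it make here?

4

Greedy: pick Delta (covers 5 new) → pick Atlas (covers 3 new) → pick Echo (covers 3 new) → pick Comet (covers 1 new). Total picks: 4.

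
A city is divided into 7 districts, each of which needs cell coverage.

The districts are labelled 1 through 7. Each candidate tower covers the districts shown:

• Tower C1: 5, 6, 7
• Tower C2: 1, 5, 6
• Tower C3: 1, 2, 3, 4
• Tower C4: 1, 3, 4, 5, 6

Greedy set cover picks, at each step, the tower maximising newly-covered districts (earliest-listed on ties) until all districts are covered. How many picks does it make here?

3

Greedy: pick C4 (covers 5 new) → pick C1 (covers 1 new) → pick C3 (covers 1 new). Total picks: 3.
(The true minimum cover uses only 2 towers, so greedy is not optimal here.)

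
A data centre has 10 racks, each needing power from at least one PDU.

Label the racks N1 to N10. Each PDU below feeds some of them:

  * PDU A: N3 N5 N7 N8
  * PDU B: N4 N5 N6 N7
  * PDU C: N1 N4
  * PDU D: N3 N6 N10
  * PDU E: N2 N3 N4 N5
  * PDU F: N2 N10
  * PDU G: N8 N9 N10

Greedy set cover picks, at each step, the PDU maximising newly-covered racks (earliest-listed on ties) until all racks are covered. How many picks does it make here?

Greedy: pick A (covers 4 new) → pick B (covers 2 new) → pick F (covers 2 new) → pick C (covers 1 new) → pick G (covers 1 new). Total picks: 5.
(The true minimum cover uses only 4 PDUs, so greedy is not optimal here.)

5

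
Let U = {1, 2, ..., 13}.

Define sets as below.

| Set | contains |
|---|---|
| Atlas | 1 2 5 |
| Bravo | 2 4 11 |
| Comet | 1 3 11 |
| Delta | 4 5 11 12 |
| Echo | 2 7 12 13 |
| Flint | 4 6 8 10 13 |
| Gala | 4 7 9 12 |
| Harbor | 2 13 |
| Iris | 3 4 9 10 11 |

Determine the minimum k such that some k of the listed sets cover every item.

4

Atlas, Echo, Flint, and Iris cover everything between them: the union {1, 2, 3, 4, 5, 6, 7, 8, 9, 10, 11, 12, 13} is all of U.
Only Flint contains 6, so Flint is forced; the remaining 8 items need at least 3 more sets (each remaining set adds at most 3) — so at least 4 sets are needed, and 4 is optimal.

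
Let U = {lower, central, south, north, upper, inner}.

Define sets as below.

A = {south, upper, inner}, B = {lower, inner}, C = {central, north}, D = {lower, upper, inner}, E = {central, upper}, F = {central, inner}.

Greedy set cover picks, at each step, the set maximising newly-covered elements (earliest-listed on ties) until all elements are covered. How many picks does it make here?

Greedy: pick A (covers 3 new) → pick C (covers 2 new) → pick B (covers 1 new). Total picks: 3.

3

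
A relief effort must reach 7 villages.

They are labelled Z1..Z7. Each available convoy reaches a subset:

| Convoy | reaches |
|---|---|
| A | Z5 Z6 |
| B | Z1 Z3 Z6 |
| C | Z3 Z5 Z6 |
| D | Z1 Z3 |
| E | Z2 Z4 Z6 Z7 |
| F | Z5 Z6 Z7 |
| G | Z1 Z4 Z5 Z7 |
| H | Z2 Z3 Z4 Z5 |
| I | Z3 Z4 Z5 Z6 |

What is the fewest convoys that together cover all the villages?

Take {D, F, H}. Their union is {Z1, Z2, Z3, Z4, Z5, Z6, Z7}, which is all 7 villages.
No 2 of the 9 convoys cover everything (all 36 combinations miss at least one village), so 3 is optimal.

3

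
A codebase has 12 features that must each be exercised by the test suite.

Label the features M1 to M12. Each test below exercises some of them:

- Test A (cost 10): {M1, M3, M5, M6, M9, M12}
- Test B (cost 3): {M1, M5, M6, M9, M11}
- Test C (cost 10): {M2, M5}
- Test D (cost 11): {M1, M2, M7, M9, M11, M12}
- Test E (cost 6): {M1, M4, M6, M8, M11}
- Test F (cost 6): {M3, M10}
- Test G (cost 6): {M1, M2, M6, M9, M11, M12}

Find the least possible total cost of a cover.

B, D, E, F together cover every feature (B ∪ D ∪ E ∪ F = {M1, M2, M3, M4, M5, M6, M7, M8, M9, M10, M11, M12}); total cost 3 + 11 + 6 + 6 = 26.
The greedy pick B, E, F, G, D costs 32; no covering selection beats 26.

26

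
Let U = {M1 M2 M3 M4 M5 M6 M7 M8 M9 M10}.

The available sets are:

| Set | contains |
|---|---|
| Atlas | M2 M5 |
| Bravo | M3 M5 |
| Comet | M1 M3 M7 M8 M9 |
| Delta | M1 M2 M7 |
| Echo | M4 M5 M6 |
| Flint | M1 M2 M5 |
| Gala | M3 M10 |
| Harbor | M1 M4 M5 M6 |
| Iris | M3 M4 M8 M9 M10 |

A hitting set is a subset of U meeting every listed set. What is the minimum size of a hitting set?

H = {M2, M3, M5} meets every set (each contains at least one member of H), and |H| = 3.
The sets Delta, Echo, Gala are pairwise disjoint, so any hitting set needs a separate element for each — at least 3. Hence 3 is optimal.

3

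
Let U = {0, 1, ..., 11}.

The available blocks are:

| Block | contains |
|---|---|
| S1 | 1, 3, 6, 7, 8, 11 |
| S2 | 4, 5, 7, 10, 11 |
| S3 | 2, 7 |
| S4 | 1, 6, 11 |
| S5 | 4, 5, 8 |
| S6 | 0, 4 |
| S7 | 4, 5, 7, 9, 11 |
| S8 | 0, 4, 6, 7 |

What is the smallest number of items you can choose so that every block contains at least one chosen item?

H = {2, 4, 11} meets every block (each contains at least one member of H), and |H| = 3.
The blocks S3, S4, S5 are pairwise disjoint, so any hitting set needs a separate item for each — at least 3. Hence 3 is optimal.

3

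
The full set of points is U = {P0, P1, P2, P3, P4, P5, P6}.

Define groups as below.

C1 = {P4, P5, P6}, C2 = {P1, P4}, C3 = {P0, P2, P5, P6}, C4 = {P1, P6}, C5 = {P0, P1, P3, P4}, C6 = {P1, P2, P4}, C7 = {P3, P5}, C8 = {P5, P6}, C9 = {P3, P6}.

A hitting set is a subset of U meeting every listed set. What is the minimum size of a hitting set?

3

Take H = {P1, P3, P5}. Each listed group contains at least one of these, so H is a hitting set of size 3.
No choice of 2 points meets every group, so 3 is the minimum.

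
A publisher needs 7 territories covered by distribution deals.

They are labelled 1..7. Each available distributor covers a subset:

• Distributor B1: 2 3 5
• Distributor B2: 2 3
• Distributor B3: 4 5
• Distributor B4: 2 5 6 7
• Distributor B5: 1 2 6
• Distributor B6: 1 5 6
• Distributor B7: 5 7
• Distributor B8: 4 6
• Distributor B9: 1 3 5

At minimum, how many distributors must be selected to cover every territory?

3

B4 and B8 and B9 together: B4 ∪ B8 ∪ B9 = {1, 2, 3, 4, 5, 6, 7} — every territory is covered.
No 2 of the 9 distributors cover everything (all 36 combinations miss at least one territory), so 3 is optimal.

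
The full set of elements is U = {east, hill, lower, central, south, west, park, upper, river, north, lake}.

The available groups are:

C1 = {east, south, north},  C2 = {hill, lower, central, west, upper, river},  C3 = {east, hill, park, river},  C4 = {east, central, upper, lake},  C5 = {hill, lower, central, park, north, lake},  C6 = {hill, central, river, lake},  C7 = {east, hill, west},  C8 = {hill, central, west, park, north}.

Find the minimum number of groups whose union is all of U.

Take {C1, C2, C5}. Their union is {east, hill, lower, central, south, west, park, upper, river, north, lake}, which is all 11 elements.
Only C1 contains south, so C1 is forced; the remaining 8 elements need at least 2 more groups (each remaining group adds at most 6) — so at least 3 groups are needed, and 3 is optimal.

3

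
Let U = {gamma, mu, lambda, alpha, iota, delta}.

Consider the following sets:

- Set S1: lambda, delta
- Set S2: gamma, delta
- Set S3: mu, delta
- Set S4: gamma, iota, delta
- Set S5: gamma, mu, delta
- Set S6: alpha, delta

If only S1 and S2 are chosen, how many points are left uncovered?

3

Union of S1, S2 = {gamma, lambda, delta}.
Not covered: mu, alpha, iota — 3 points.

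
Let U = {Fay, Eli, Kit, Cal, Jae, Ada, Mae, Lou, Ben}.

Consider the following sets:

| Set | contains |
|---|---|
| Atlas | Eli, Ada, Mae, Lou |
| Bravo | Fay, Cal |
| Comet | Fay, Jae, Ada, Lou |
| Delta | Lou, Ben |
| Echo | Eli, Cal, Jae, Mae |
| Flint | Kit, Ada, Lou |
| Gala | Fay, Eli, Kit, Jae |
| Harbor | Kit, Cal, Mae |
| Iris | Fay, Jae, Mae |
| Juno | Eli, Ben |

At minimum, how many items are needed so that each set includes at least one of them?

Take H = {Fay, Eli, Kit, Ben}. Each listed set contains at least one of these, so H is a hitting set of size 4.
No choice of 3 items meets every set, so 4 is the minimum.

4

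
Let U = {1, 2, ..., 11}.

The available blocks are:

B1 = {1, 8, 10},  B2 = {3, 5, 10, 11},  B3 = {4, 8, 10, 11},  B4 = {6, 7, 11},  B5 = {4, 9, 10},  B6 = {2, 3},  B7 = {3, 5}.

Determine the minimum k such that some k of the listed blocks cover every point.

B1 and B4 and B5 and B6 and B7 together: B1 ∪ B4 ∪ B5 ∪ B6 ∪ B7 = {1, 2, 3, 4, 5, 6, 7, 8, 9, 10, 11} — every point is covered.
No 4 of the 7 blocks cover everything (all 35 combinations miss at least one point), so 5 is optimal.

5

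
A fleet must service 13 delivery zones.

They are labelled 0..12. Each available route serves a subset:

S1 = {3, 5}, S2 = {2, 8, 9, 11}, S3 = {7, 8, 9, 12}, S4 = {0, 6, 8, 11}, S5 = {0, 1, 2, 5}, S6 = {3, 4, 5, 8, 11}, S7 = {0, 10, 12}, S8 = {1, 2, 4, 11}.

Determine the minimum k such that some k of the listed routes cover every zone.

5

Take {S3, S4, S6, S7, S8}. Their union is {0, 1, 2, 3, 4, 5, 6, 7, 8, 9, 10, 11, 12}, which is all 13 zones.
No 4 of the 8 routes cover everything (all 70 combinations miss at least one zone), so 5 is optimal.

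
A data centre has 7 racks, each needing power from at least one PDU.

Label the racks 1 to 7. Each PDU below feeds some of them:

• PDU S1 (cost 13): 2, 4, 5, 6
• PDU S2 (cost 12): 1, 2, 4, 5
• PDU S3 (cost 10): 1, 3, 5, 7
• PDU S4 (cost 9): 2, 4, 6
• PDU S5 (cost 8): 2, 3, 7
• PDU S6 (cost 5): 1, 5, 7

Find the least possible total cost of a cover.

19

S3, S4 together cover every rack (S3 ∪ S4 = {1, 2, 3, 4, 5, 6, 7}); total cost 10 + 9 = 19.
The greedy pick S6, S4, S5 costs 22; no covering selection beats 19.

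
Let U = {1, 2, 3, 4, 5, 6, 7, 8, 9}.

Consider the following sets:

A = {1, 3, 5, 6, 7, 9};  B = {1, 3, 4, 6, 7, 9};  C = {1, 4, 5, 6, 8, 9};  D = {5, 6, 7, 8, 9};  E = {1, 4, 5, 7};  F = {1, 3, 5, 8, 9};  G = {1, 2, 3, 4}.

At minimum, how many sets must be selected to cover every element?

Take {D, G}. Their union is {1, 2, 3, 4, 5, 6, 7, 8, 9}, which is all 9 elements.
No single set has all 9 elements (the largest, A, has 6), so 2 is optimal.

2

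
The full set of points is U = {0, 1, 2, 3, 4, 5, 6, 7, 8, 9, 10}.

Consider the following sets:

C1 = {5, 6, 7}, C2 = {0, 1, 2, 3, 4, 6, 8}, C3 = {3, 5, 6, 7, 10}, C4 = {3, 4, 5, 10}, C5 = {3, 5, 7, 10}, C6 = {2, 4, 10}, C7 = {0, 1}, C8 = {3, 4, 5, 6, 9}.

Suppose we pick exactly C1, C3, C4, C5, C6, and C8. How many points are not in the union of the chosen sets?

Union of C1, C3, C4, C5, C6, C8 = {2, 3, 4, 5, 6, 7, 9, 10}.
Not covered: 0, 1, 8 — 3 points.

3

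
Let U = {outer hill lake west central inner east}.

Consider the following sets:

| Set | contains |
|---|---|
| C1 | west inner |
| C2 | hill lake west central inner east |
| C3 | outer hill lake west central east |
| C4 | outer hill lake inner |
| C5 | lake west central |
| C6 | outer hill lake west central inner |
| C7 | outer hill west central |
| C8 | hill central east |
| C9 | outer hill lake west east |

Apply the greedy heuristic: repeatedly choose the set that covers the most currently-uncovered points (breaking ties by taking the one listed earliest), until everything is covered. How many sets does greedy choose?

2

Greedy: pick C2 (covers 6 new) → pick C3 (covers 1 new). Total picks: 2.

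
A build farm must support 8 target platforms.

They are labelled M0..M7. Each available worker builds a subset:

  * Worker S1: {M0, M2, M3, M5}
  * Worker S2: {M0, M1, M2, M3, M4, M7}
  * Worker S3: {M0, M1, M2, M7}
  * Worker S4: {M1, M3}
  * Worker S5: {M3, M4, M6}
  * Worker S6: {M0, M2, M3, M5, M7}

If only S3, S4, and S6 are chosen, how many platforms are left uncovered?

Union of S3, S4, S6 = {M0, M1, M2, M3, M5, M7}.
Not covered: M4, M6 — 2 platforms.

2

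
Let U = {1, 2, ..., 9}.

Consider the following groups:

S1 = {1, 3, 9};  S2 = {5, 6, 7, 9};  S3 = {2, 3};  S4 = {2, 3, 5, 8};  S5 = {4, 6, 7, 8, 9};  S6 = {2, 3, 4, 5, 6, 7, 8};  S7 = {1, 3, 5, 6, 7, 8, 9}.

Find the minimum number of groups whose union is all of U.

2

Take {S1, S6}. Their union is {1, 2, 3, 4, 5, 6, 7, 8, 9}, which is all 9 points.
No single group has all 9 points (the largest, S6, has 7), so 2 is optimal.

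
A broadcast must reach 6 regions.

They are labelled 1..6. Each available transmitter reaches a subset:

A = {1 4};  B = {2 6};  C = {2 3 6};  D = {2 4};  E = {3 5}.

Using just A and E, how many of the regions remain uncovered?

Union of A, E = {1, 3, 4, 5}.
Not covered: 2, 6 — 2 regions.

2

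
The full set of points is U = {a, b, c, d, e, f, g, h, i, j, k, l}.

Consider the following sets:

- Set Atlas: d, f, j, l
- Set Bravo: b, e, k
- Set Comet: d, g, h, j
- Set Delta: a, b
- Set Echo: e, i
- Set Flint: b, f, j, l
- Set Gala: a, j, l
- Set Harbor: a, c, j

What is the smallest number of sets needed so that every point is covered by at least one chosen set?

5

Bravo, Comet, Echo, Flint, and Harbor cover everything between them: the union {a, b, c, d, e, f, g, h, i, j, k, l} is all of U.
No 4 of the 8 sets cover everything (all 70 combinations miss at least one point), so 5 is optimal.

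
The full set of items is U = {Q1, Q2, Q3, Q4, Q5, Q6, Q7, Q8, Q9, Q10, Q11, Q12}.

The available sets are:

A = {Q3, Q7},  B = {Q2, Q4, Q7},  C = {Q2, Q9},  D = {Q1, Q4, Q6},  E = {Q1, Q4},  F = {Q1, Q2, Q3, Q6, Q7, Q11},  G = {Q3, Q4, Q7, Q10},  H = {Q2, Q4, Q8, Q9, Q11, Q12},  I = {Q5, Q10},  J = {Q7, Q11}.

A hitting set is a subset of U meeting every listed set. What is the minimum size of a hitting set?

The 4 items {Q1, Q2, Q5, Q7} hit every set.
The sets C, E, I, J are pairwise disjoint, so any hitting set needs a separate item for each — at least 4. Hence 4 is optimal.

4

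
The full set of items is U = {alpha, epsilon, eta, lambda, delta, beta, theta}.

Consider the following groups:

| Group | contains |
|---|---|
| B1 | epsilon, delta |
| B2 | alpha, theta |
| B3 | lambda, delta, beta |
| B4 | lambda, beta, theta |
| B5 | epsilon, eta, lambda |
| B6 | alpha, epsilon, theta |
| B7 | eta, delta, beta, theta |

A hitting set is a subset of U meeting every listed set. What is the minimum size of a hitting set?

Take H = {lambda, delta, theta}. Each listed group contains at least one of these, so H is a hitting set of size 3.
No choice of 2 items meets every group, so 3 is the minimum.

3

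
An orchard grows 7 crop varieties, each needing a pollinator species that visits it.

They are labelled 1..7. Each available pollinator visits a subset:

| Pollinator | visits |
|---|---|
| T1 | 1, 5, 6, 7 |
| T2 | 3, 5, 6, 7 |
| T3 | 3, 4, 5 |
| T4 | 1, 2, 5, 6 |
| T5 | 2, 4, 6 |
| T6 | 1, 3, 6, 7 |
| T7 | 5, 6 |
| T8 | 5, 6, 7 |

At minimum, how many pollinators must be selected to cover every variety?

T5 and T6 and T8 together: T5 ∪ T6 ∪ T8 = {1, 2, 3, 4, 5, 6, 7} — every variety is covered.
No 2 of the 8 pollinators cover everything (all 28 combinations miss at least one variety), so 3 is optimal.

3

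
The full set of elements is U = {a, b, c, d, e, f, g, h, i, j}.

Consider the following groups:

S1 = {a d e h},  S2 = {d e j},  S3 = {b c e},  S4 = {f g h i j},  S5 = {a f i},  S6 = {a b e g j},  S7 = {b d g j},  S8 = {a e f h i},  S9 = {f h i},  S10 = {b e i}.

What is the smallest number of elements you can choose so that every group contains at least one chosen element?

Take T = {d, e, f}. Each listed group contains at least one of these, so T is a hitting set of size 3.
No choice of 2 elements meets every group, so 3 is the minimum.

3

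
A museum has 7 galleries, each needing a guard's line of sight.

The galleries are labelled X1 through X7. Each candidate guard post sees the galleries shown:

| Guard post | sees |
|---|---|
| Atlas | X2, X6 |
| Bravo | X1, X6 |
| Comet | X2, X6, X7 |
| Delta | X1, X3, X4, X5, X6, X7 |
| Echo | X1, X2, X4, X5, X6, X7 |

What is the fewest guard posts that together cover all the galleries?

Take {Comet, Delta}. Their union is {X1, X2, X3, X4, X5, X6, X7}, which is all 7 galleries.
No single guard post has all 7 galleries (the largest, Delta, has 6), so 2 is optimal.

2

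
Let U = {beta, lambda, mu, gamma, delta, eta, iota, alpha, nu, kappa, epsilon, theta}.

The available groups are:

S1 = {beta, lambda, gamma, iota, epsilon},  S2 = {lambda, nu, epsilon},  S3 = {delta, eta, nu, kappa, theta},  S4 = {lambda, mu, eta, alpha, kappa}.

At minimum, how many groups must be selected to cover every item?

3

S1 and S3 and S4 together: S1 ∪ S3 ∪ S4 = {beta, lambda, mu, gamma, delta, eta, iota, alpha, nu, kappa, epsilon, theta} — every item is covered.
Each group has at most 5 items, and 2·5 = 10 < 12 — so at least 3 groups are needed, and 3 is optimal.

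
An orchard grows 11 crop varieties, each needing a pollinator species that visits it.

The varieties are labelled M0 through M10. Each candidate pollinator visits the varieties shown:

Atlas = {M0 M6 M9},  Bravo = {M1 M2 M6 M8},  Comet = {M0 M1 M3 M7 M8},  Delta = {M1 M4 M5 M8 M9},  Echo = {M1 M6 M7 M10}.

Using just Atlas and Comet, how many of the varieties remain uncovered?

4

Union of Atlas, Comet = {M0, M1, M3, M6, M7, M8, M9}.
Not covered: M2, M4, M5, M10 — 4 varieties.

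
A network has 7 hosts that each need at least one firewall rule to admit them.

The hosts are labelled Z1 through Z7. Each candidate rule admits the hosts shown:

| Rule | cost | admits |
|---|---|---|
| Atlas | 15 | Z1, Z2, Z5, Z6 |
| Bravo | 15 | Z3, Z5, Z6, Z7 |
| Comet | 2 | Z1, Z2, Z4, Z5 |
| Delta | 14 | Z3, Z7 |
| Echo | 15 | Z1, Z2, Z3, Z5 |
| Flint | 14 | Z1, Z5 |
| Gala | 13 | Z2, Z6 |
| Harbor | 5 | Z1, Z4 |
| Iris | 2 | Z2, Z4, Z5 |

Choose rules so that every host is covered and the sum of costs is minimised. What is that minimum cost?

17

Bravo, Comet together cover every host (Bravo ∪ Comet = {Z1, Z2, Z3, Z4, Z5, Z6, Z7}); total cost 15 + 2 = 17.
No covering selection has total cost below 17.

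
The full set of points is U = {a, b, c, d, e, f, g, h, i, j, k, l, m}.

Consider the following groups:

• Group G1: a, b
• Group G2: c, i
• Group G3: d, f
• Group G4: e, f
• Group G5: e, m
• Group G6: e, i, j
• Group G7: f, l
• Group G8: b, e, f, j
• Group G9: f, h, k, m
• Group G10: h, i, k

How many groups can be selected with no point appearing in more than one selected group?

G1, G2, G5, G7 are pairwise disjoint (G1={a,b}; G2={c,i}; G5={e,m}; G7={f,l}).
Every remaining group overlaps one of these, and no 5 of the listed groups are pairwise disjoint, so 4 is the maximum.

4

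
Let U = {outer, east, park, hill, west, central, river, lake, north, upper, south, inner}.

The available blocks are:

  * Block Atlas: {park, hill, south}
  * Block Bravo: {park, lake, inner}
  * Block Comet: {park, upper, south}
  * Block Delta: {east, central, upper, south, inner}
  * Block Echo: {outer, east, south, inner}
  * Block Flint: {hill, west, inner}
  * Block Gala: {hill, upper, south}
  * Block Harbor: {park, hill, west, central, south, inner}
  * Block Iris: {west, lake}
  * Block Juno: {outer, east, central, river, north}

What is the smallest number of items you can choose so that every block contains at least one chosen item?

Take H = {east, west, lake, south}. Each listed block contains at least one of these, so H is a hitting set of size 4.
No choice of 3 items meets every block, so 4 is the minimum.

4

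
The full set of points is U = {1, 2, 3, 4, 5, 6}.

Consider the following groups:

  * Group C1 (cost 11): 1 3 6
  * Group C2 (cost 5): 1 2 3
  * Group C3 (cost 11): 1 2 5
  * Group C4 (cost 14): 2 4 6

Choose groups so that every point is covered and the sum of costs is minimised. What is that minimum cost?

C2, C3, C4 together cover every point (C2 ∪ C3 ∪ C4 = {1, 2, 3, 4, 5, 6}); total cost 5 + 11 + 14 = 30.
No covering selection has total cost below 30.

30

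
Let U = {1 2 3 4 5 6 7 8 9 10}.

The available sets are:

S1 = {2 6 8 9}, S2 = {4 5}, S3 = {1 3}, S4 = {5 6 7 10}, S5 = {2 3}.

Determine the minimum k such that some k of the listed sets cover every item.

4

S1, S2, S3, and S4 cover everything between them: the union {1, 2, 3, 4, 5, 6, 7, 8, 9, 10} is all of U.
No 3 of the 5 sets cover everything (all 10 combinations miss at least one item), so 4 is optimal.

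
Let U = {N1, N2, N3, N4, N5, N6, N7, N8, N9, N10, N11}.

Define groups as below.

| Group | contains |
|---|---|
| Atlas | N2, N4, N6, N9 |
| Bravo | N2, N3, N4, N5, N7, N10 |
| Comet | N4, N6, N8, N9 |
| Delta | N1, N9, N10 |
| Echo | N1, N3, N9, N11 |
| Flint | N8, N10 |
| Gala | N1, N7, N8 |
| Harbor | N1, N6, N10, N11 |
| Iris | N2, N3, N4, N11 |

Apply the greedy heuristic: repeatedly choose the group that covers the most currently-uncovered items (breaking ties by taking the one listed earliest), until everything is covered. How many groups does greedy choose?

Greedy: pick Bravo (covers 6 new) → pick Comet (covers 3 new) → pick Echo (covers 2 new). Total picks: 3.

3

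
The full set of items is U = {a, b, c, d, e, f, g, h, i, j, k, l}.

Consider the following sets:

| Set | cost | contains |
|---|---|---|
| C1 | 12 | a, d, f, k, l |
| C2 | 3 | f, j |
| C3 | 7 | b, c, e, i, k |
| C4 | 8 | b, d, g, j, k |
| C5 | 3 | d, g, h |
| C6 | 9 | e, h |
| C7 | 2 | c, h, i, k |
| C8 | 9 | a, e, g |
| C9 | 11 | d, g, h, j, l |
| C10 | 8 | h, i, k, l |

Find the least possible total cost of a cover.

C1, C2, C3, C5 together cover every item (C1 ∪ C2 ∪ C3 ∪ C5 = {a, b, c, d, e, f, g, h, i, j, k, l}); total cost 12 + 3 + 7 + 3 = 25.
The greedy pick C7, C2, C5, C3, C1 costs 27; no covering selection beats 25.

25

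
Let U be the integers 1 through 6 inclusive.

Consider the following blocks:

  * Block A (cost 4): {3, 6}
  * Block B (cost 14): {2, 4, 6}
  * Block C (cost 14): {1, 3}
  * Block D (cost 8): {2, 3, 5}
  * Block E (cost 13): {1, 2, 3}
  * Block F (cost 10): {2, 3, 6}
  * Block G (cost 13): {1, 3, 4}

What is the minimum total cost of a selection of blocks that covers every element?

25

A, D, G together cover every element (A ∪ D ∪ G = {1, 2, 3, 4, 5, 6}); total cost 4 + 8 + 13 = 25.
No covering selection has total cost below 25.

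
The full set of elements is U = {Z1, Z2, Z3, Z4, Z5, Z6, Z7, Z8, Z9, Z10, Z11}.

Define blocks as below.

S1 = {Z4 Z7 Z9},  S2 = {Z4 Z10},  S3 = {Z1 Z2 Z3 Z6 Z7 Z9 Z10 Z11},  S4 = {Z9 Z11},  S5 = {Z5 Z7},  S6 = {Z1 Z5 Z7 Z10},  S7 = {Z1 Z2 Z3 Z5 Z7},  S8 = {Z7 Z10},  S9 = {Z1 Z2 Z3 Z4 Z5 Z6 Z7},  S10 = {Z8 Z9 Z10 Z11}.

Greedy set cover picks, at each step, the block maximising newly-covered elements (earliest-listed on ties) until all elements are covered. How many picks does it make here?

3

Greedy: pick S3 (covers 8 new) → pick S9 (covers 2 new) → pick S10 (covers 1 new). Total picks: 3.
(The true minimum cover uses only 2 blocks, so greedy is not optimal here.)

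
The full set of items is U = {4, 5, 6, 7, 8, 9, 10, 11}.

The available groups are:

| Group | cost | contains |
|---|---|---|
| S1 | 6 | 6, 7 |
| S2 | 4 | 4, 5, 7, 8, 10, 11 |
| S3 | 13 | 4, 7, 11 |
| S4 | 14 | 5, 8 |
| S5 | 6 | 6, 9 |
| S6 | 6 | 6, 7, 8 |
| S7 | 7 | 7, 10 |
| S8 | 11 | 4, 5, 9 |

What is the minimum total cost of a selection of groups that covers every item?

S2, S5 together cover every item (S2 ∪ S5 = {4, 5, 6, 7, 8, 9, 10, 11}); total cost 4 + 6 = 10.
No covering selection has total cost below 10.

10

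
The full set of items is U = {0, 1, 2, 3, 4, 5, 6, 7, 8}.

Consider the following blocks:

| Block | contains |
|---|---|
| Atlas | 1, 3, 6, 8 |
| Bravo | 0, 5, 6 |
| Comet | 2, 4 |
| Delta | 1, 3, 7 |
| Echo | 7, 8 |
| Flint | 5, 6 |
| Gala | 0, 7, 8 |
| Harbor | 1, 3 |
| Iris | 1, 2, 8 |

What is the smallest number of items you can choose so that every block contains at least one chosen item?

4

The 4 items {2, 3, 5, 8} hit every block.
The blocks Comet, Flint, Gala, Harbor are pairwise disjoint, so any hitting set needs a separate item for each — at least 4. Hence 4 is optimal.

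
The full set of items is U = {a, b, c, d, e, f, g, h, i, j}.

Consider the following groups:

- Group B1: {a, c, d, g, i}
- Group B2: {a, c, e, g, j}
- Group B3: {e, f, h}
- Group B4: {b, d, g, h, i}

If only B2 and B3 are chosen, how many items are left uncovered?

3

Union of B2, B3 = {a, c, e, f, g, h, j}.
Not covered: b, d, i — 3 items.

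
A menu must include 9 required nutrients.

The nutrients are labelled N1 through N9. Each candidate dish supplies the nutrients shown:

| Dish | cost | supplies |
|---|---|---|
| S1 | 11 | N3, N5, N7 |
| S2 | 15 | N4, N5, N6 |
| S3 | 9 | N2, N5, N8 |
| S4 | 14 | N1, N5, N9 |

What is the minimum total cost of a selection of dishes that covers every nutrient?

49

S1, S2, S3, S4 together cover every nutrient (S1 ∪ S2 ∪ S3 ∪ S4 = {N1, N2, N3, N4, N5, N6, N7, N8, N9}); total cost 11 + 15 + 9 + 14 = 49.
No covering selection has total cost below 49.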